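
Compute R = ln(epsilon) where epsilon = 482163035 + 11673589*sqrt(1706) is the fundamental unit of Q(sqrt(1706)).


epsilon = 482163035 + 11673589*sqrt(1706)
= 9.6433e+08
R = ln(9.6433e+08)
= 20.6869

20.6869


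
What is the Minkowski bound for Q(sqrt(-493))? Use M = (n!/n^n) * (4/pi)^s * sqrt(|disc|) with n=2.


d = -493, d mod 4 = 3, so disc(K) = 4d = -1972; |disc(K)| = 1972
Imaginary quadratic field, so n = 2, s = r2 = 1, r1 = 0
M = (n!/n^n) * (4/pi)^s * sqrt(|disc(K)|) = (2!/2^2) * (4/pi)^1 * sqrt(1972)
= 0.5 * 1.273240 * 44.407207
= 28.2705

28.2705


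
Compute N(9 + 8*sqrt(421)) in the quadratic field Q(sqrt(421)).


N(a + b*sqrt(d)) = a^2 - d*b^2
= (9)^2 - (421)*(8)^2
= 81 - 26944
= -26863

-26863


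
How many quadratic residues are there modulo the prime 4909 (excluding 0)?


For prime p, the number of non-zero quadratic residues is (p-1)/2.
= (4909-1)/2
= 2454

2454


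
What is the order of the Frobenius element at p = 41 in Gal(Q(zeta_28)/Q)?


The Frobenius at p in Gal(Q(zeta_n)/Q) = (Z/nZ)* is the class of p, so its order is ord_28(41), the smallest k >= 1 with 41^k = 1 mod 28.
n = 28 = 2^2 * 7, phi(28) = 12; the order divides phi(n).
Divisors of 12: 1, 2, 3, 4, 6, 12
Repeated squaring mod 28: 41^1 = 13, 41^2 = 1, 41^4 = 1, 41^8 = 1
Test divisors in increasing order:
  k=1: 41^1 = 13 mod 28
  k=2: 41^2 = 1 mod 28  <- first divisor giving 1
Order = 2

2


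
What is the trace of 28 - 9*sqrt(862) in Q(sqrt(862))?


Tr(a + b*sqrt(d)) = (a + b*sqrt(d)) + (a - b*sqrt(d)) = 2a
= 2 * (28)
= 56

56


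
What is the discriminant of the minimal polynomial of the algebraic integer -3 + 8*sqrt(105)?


The element -3 + 8*sqrt(105) has minimal polynomial:
x^2 + 6*x - 6711
Discriminant = (6)^2 - 4*(-6711)
= 36 + 26844
= 26880

26880


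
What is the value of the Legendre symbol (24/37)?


p = 37 is prime, so compute (24/37) with the reciprocity algorithm (Jacobi-symbol steps: pull out 2s via (2/n), flip via reciprocity, reduce):
  pull out 2: (2/37) = -1  (since 37 mod 8 = 5)
  pull out 2: (2/37) = -1  (since 37 mod 8 = 5)
  pull out 2: (2/37) = -1  (since 37 mod 8 = 5)
  reciprocity: (3/37) -> +(37/3)
  reduce: (1/3)
  (1/3) = 1
Product of signs = -1
(24/37) = -1

-1


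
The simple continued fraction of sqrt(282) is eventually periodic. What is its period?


Run the CF algorithm for sqrt(282).
a_0 = floor(sqrt(282)) = 16; set m_0=0, q_0=1.
Recurrence: m' = q*a - m,  q' = (d - m'^2)/q,  a' = floor((a_0 + m')/q').
  step 1: m=16, q=26, a=1
  step 2: m=10, q=7, a=3
  step 3: m=11, q=23, a=1
  step 4: m=12, q=6, a=4
  step 5: m=12, q=23, a=1
  step 6: m=11, q=7, a=3
  step 7: m=10, q=26, a=1
  step 8: m=16, q=1, a=32
a_8 = 2*a_0 = 32, so the period closes here.
sqrt(282) = [16; 1, 3, 1, 4, 1, 3, 1, 32]
Period length = 8

8


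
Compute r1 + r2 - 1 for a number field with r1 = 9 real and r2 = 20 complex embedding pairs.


By Dirichlet's unit theorem:
rank = r1 + r2 - 1
= 9 + 20 - 1
= 28

28


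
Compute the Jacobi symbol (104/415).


Compute (104/415) via quadratic reciprocity:
  pull out 2: (2/415) = +1  (since 415 mod 8 = 7)
  pull out 2: (2/415) = +1  (since 415 mod 8 = 7)
  pull out 2: (2/415) = +1  (since 415 mod 8 = 7)
  reciprocity: (13/415) -> +(415/13)
  reduce: (12/13)
  pull out 2: (2/13) = -1  (since 13 mod 8 = 5)
  pull out 2: (2/13) = -1  (since 13 mod 8 = 5)
  reciprocity: (3/13) -> +(13/3)
  reduce: (1/3)
  (1/3) = 1
Product of signs = 1

1


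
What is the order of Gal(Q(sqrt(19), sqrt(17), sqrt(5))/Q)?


The 3 square roots of distinct primes are multiplicatively independent over Q,
so [K:Q] = 2^3 and Gal(K/Q) is isomorphic to (Z/2Z)^3.
|Gal| = 2^3 = 8

8


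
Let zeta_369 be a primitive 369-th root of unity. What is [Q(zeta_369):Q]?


The degree equals Euler's totient phi(369).
369 = 3^2 * 41
phi(369) = 240

240


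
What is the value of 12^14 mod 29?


p = 29 is prime and the exponent is (p-1)/2 = 14, so by Euler's criterion 12^14 = (12/29) = +1 or -1 mod 29.
Compute by square-and-multiply:
  14 = 8 + 4 + 2 (binary 1110)
  Repeated squaring mod 29: 12^1 = 12, 12^2 = 28, 12^4 = 1, 12^8 = 1
  12^14 = 12^8 * 12^4 * 12^2 = 1 * 1 * 28 mod 29
    1 * 1 = 1 = 1 mod 29
    1 * 28 = 28 = 28 mod 29
  12^14 = 28 mod 29
Result 28 = p - 1 = -1 mod 29: 12 is a quadratic non-residue mod 29. As a residue in [0, p-1] the value is 28.
12^14 mod 29 = 28

28


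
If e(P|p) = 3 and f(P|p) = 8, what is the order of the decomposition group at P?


|D_P| = e * f
= 3 * 8
= 24

24


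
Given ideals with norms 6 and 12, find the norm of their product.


N(IJ) = N(I) * N(J)
= 6 * 12
= 72

72


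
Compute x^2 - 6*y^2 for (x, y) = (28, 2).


x^2 - d*y^2
= 28^2 - 6*2^2
= 784 - 24
= 760

760


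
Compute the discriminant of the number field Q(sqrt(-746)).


For K = Q(sqrt(d)) with d squarefree: disc(K) = d if d = 1 mod 4, and disc(K) = 4d if d = 2 or 3 mod 4.
Here d = -746, and d mod 4 = 2.
d = 2 mod 4, not 1 (O_K = Z[sqrt(d)]), so disc(K) = 4d = 4 * (-746) = -2984

-2984


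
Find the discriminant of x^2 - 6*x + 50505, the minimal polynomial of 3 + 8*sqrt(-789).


The element 3 + 8*sqrt(-789) has minimal polynomial:
x^2 - 6*x + 50505
Discriminant = (-6)^2 - 4*(50505)
= 36 - 202020
= -201984

-201984


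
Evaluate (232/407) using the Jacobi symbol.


Compute (232/407) via quadratic reciprocity:
  pull out 2: (2/407) = +1  (since 407 mod 8 = 7)
  pull out 2: (2/407) = +1  (since 407 mod 8 = 7)
  pull out 2: (2/407) = +1  (since 407 mod 8 = 7)
  reciprocity: (29/407) -> +(407/29)
  reduce: (1/29)
  (1/29) = 1
Product of signs = 1

1


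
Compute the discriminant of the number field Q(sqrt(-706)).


For K = Q(sqrt(d)) with d squarefree: disc(K) = d if d = 1 mod 4, and disc(K) = 4d if d = 2 or 3 mod 4.
Here d = -706, and d mod 4 = 2.
d = 2 mod 4, not 1 (O_K = Z[sqrt(d)]), so disc(K) = 4d = 4 * (-706) = -2824

-2824


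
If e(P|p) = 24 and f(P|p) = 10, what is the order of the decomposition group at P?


|D_P| = e * f
= 24 * 10
= 240

240


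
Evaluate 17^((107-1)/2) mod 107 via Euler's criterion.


p = 107 is prime and the exponent is (p-1)/2 = 53, so by Euler's criterion 17^53 = (17/107) = +1 or -1 mod 107.
Compute by square-and-multiply:
  53 = 32 + 16 + 4 + 1 (binary 110101)
  Repeated squaring mod 107: 17^1 = 17, 17^2 = 75, 17^4 = 61, 17^8 = 83, 17^16 = 41, 17^32 = 76
  17^53 = 17^32 * 17^16 * 17^4 * 17^1 = 76 * 41 * 61 * 17 mod 107
    76 * 41 = 3116 = 13 mod 107
    13 * 61 = 793 = 44 mod 107
    44 * 17 = 748 = 106 mod 107
  17^53 = 106 mod 107
Result 106 = p - 1 = -1 mod 107: 17 is a quadratic non-residue mod 107. As a residue in [0, p-1] the value is 106.
17^53 mod 107 = 106

106


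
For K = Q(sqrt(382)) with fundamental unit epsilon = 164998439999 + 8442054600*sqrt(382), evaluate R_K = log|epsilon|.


epsilon = 164998439999 + 8442054600*sqrt(382)
= 3.3000e+11
R = ln(3.3000e+11)
= 26.5223

26.5223


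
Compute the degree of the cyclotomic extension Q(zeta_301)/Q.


The degree equals Euler's totient phi(301).
301 = 7 * 43
phi(301) = 252

252


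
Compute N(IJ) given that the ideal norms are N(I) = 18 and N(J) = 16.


N(IJ) = N(I) * N(J)
= 18 * 16
= 288

288


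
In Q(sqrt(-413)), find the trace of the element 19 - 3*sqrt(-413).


Tr(a + b*sqrt(d)) = (a + b*sqrt(d)) + (a - b*sqrt(d)) = 2a
= 2 * (19)
= 38

38


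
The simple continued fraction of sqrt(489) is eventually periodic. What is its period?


Run the CF algorithm for sqrt(489).
a_0 = floor(sqrt(489)) = 22; set m_0=0, q_0=1.
Recurrence: m' = q*a - m,  q' = (d - m'^2)/q,  a' = floor((a_0 + m')/q').
  step 1: m=22, q=5, a=8
  step 2: m=18, q=33, a=1
  step 3: m=15, q=8, a=4
  step 4: m=17, q=25, a=1
  step 5: m=8, q=17, a=1
  step 6: m=9, q=24, a=1
  step 7: m=15, q=11, a=3
  step 8: m=18, q=15, a=2
  step 9: m=12, q=23, a=1
  step 10: m=11, q=16, a=2
  step 11: m=21, q=3, a=14
  step 12: m=21, q=16, a=2
  step 13: m=11, q=23, a=1
  step 14: m=12, q=15, a=2
  step 15: m=18, q=11, a=3
  step 16: m=15, q=24, a=1
  step 17: m=9, q=17, a=1
  step 18: m=8, q=25, a=1
  step 19: m=17, q=8, a=4
  step 20: m=15, q=33, a=1
  step 21: m=18, q=5, a=8
  step 22: m=22, q=1, a=44
a_22 = 2*a_0 = 44, so the period closes here.
sqrt(489) = [22; 8, 1, 4, 1, 1, 1, 3, 2, 1, 2, 14, 2, 1, 2, 3, 1, 1, 1, 4, 1, 8, 44]
Period length = 22

22


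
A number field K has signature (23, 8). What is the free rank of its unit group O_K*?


By Dirichlet's unit theorem:
rank = r1 + r2 - 1
= 23 + 8 - 1
= 30

30


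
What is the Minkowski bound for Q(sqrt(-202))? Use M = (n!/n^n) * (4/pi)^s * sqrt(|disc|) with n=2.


d = -202, d mod 4 = 2, so disc(K) = 4d = -808; |disc(K)| = 808
Imaginary quadratic field, so n = 2, s = r2 = 1, r1 = 0
M = (n!/n^n) * (4/pi)^s * sqrt(|disc(K)|) = (2!/2^2) * (4/pi)^1 * sqrt(808)
= 0.5 * 1.273240 * 28.425341
= 18.0961

18.0961


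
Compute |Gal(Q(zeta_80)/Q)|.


|Gal(Q(zeta_80)/Q)| = phi(80)
= 32

32


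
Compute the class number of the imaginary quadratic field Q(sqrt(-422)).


K = Q(sqrt(-422)). d mod 4 = 2, so D = disc(K) = 4d = -1688
h(K) equals the number of primitive reduced positive-definite forms (a, b, c) = a*x^2 + b*x*y + c*y^2 with b^2 - 4ac = D,
where reduced means |b| <= a <= c, with b >= 0 whenever |b| = a or a = c, and primitive means gcd(a, b, c) = 1.
Reduced forces 3a^2 <= |D| = 1688, so 1 <= a <= 23; b must have the parity of D, and c = (b^2 - D)/(4a) must be an integer >= a.
Enumerate a = 1..23, b in [-a, a]:
  a=1: (1, 0, 422)  [1]
  a=2: (2, 0, 211)  [1]
  a=3: (3, -2, 141), (3, 2, 141)  [2]
  a=4..5: none
  a=6: (6, -4, 71), (6, 4, 71)  [2]
  a=7..8: none
  a=9: (9, -2, 47), (9, 2, 47)  [2]
  a=10..17: none
  a=18: (18, -16, 27), (18, 16, 27)  [2]
  a=19..23: none
Total reduced forms: 1 + 1 + 2 + 2 + 2 + 2 = 10
h = 10

10


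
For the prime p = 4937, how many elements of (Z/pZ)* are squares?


For prime p, the number of non-zero quadratic residues is (p-1)/2.
= (4937-1)/2
= 2468

2468


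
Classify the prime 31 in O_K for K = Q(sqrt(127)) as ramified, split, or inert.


K = Q(sqrt(127)). Since d mod 4 = 3, disc(K) = 508.
Check p | disc: 508 mod 31 = 12.
p does not divide disc. Compute Legendre symbol (d/p):
3^((31-1)/2) mod 31 = -1
(d/p) = -1, so p is inert: (p) stays prime with e=1, f=2, g=1.
Therefore p is inert.

inert


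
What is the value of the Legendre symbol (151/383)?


p = 383 is prime, so compute (151/383) with the reciprocity algorithm (Jacobi-symbol steps: pull out 2s via (2/n), flip via reciprocity, reduce):
  reciprocity: (151/383) -> -(383/151)
  reduce: (81/151)
  reciprocity: (81/151) -> +(151/81)
  reduce: (70/81)
  pull out 2: (2/81) = +1  (since 81 mod 8 = 1)
  reciprocity: (35/81) -> +(81/35)
  reduce: (11/35)
  reciprocity: (11/35) -> -(35/11)
  reduce: (2/11)
  pull out 2: (2/11) = -1  (since 11 mod 8 = 3)
  (1/11) = 1
Product of signs = -1
(151/383) = -1

-1


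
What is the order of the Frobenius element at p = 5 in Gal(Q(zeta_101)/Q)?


The Frobenius at p in Gal(Q(zeta_n)/Q) = (Z/nZ)* is the class of p, so its order is ord_101(5), the smallest k >= 1 with 5^k = 1 mod 101.
n = 101 = 101, phi(101) = 100; the order divides phi(n).
Divisors of 100: 1, 2, 4, 5, 10, 20, 25, 50, 100
Repeated squaring mod 101: 5^1 = 5, 5^2 = 25, 5^4 = 19, 5^8 = 58, 5^16 = 31, 5^32 = 52, 5^64 = 78
Test divisors in increasing order:
  k=1: 5^1 = 5 mod 101
  k=2: 5^2 = 25 mod 101
  k=4: 5^4 = 19 mod 101
  k=5: 5^5 = 19 * 5 = 95 mod 101
  k=10: 5^10 = 58 * 25 = 36 mod 101
  k=20: 5^20 = 31 * 19 = 84 mod 101
  k=25: 5^25 = 31 * 58 * 5 = 1 mod 101  <- first divisor giving 1
Order = 25

25


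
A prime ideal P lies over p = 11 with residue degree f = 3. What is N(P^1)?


N(P^a) = p^(a*f)
= 11^(1*3)
= 11^3
= 1331

1331


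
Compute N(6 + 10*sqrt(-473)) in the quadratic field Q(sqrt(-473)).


N(a + b*sqrt(d)) = a^2 - d*b^2
= (6)^2 - (-473)*(10)^2
= 36 + 47300
= 47336

47336


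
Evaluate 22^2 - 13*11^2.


x^2 - d*y^2
= 22^2 - 13*11^2
= 484 - 1573
= -1089

-1089


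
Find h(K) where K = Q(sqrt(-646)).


K = Q(sqrt(-646)). d mod 4 = 2, so D = disc(K) = 4d = -2584
h(K) equals the number of primitive reduced positive-definite forms (a, b, c) = a*x^2 + b*x*y + c*y^2 with b^2 - 4ac = D,
where reduced means |b| <= a <= c, with b >= 0 whenever |b| = a or a = c, and primitive means gcd(a, b, c) = 1.
Reduced forces 3a^2 <= |D| = 2584, so 1 <= a <= 29; b must have the parity of D, and c = (b^2 - D)/(4a) must be an integer >= a.
Enumerate a = 1..29, b in [-a, a]:
  a=1: (1, 0, 646)  [1]
  a=2: (2, 0, 323)  [1]
  a=3..4: none
  a=5: (5, -4, 130), (5, 4, 130)  [2]
  a=6..9: none
  a=10: (10, -4, 65), (10, 4, 65)  [2]
  a=11: (11, -10, 61), (11, 10, 61)  [2]
  a=12: none
  a=13: (13, -4, 50), (13, 4, 50)  [2]
  a=14..16: none
  a=17: (17, 0, 38)  [1]
  a=18: none
  a=19: (19, 0, 34)  [1]
  a=20..21: none
  a=22: (22, -12, 31), (22, 12, 31)  [2]
  a=23..24: none
  a=25: (25, -4, 26), (25, 4, 26)  [2]
  a=26..29: none
Total reduced forms: 1 + 1 + 2 + 2 + 2 + 2 + 1 + 1 + 2 + 2 = 16
h = 16

16


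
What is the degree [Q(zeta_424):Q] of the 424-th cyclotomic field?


The degree equals Euler's totient phi(424).
424 = 2^3 * 53
phi(424) = 208

208


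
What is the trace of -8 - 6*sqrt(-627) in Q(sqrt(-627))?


Tr(a + b*sqrt(d)) = (a + b*sqrt(d)) + (a - b*sqrt(d)) = 2a
= 2 * (-8)
= -16

-16


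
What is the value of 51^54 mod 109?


p = 109 is prime and the exponent is (p-1)/2 = 54, so by Euler's criterion 51^54 = (51/109) = +1 or -1 mod 109.
Compute by square-and-multiply:
  54 = 32 + 16 + 4 + 2 (binary 110110)
  Repeated squaring mod 109: 51^1 = 51, 51^2 = 94, 51^4 = 7, 51^8 = 49, 51^16 = 3, 51^32 = 9
  51^54 = 51^32 * 51^16 * 51^4 * 51^2 = 9 * 3 * 7 * 94 mod 109
    9 * 3 = 27 = 27 mod 109
    27 * 7 = 189 = 80 mod 109
    80 * 94 = 7520 = 108 mod 109
  51^54 = 108 mod 109
Result 108 = p - 1 = -1 mod 109: 51 is a quadratic non-residue mod 109. As a residue in [0, p-1] the value is 108.
51^54 mod 109 = 108

108


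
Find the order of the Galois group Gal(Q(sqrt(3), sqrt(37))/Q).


The 2 square roots of distinct primes are multiplicatively independent over Q,
so [K:Q] = 2^2 and Gal(K/Q) is isomorphic to (Z/2Z)^2.
|Gal| = 2^2 = 4

4


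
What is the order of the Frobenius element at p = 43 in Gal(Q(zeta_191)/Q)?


The Frobenius at p in Gal(Q(zeta_n)/Q) = (Z/nZ)* is the class of p, so its order is ord_191(43), the smallest k >= 1 with 43^k = 1 mod 191.
n = 191 = 191, phi(191) = 190; the order divides phi(n).
Divisors of 190: 1, 2, 5, 10, 19, 38, 95, 190
Repeated squaring mod 191: 43^1 = 43, 43^2 = 130, 43^4 = 92, 43^8 = 60, 43^16 = 162, 43^32 = 77, 43^64 = 8, 43^128 = 64
Test divisors in increasing order:
  k=1: 43^1 = 43 mod 191
  k=2: 43^2 = 130 mod 191
  k=5: 43^5 = 92 * 43 = 136 mod 191
  k=10: 43^10 = 60 * 130 = 160 mod 191
  k=19: 43^19 = 162 * 130 * 43 = 49 mod 191
  k=38: 43^38 = 77 * 92 * 130 = 109 mod 191
  k=95: 43^95 = 8 * 162 * 60 * 92 * 130 * 43 = 1 mod 191  <- first divisor giving 1
Order = 95

95


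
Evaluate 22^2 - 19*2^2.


x^2 - d*y^2
= 22^2 - 19*2^2
= 484 - 76
= 408

408


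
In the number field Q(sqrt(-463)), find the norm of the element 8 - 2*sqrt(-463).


N(a + b*sqrt(d)) = a^2 - d*b^2
= (8)^2 - (-463)*(-2)^2
= 64 + 1852
= 1916

1916


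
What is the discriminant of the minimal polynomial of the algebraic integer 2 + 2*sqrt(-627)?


The element 2 + 2*sqrt(-627) has minimal polynomial:
x^2 - 4*x + 2512
Discriminant = (-4)^2 - 4*(2512)
= 16 - 10048
= -10032

-10032


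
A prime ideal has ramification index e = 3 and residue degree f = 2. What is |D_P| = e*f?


|D_P| = e * f
= 3 * 2
= 6

6


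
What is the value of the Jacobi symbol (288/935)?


Compute (288/935) via quadratic reciprocity:
  pull out 2: (2/935) = +1  (since 935 mod 8 = 7)
  pull out 2: (2/935) = +1  (since 935 mod 8 = 7)
  pull out 2: (2/935) = +1  (since 935 mod 8 = 7)
  pull out 2: (2/935) = +1  (since 935 mod 8 = 7)
  pull out 2: (2/935) = +1  (since 935 mod 8 = 7)
  reciprocity: (9/935) -> +(935/9)
  reduce: (8/9)
  pull out 2: (2/9) = +1  (since 9 mod 8 = 1)
  pull out 2: (2/9) = +1  (since 9 mod 8 = 1)
  pull out 2: (2/9) = +1  (since 9 mod 8 = 1)
  (1/9) = 1
Product of signs = 1

1


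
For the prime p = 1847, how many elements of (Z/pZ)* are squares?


For prime p, the number of non-zero quadratic residues is (p-1)/2.
= (1847-1)/2
= 923

923


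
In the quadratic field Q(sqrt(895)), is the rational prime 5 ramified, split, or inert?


K = Q(sqrt(895)). Since d mod 4 = 3, disc(K) = 3580.
Check p | disc: 3580 mod 5 = 0.
p divides disc, so p ramifies: (p) = P^2 with e=2, f=1, g=1.
Therefore p is ramified.

ramified


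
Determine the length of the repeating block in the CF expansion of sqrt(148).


Run the CF algorithm for sqrt(148).
a_0 = floor(sqrt(148)) = 12; set m_0=0, q_0=1.
Recurrence: m' = q*a - m,  q' = (d - m'^2)/q,  a' = floor((a_0 + m')/q').
  step 1: m=12, q=4, a=6
  step 2: m=12, q=1, a=24
a_2 = 2*a_0 = 24, so the period closes here.
sqrt(148) = [12; 6, 24]
Period length = 2

2


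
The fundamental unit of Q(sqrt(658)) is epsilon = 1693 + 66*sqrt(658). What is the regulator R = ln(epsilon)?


epsilon = 1693 + 66*sqrt(658)
= 3385.9997
R = ln(3385.9997)
= 8.1274

8.1274


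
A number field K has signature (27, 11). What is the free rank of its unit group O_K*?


By Dirichlet's unit theorem:
rank = r1 + r2 - 1
= 27 + 11 - 1
= 37

37


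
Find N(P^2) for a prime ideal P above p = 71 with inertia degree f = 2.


N(P^a) = p^(a*f)
= 71^(2*2)
= 71^4
= 25411681

25411681


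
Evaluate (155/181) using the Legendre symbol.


p = 181 is prime, so compute (155/181) with the reciprocity algorithm (Jacobi-symbol steps: pull out 2s via (2/n), flip via reciprocity, reduce):
  reciprocity: (155/181) -> +(181/155)
  reduce: (26/155)
  pull out 2: (2/155) = -1  (since 155 mod 8 = 3)
  reciprocity: (13/155) -> +(155/13)
  reduce: (12/13)
  pull out 2: (2/13) = -1  (since 13 mod 8 = 5)
  pull out 2: (2/13) = -1  (since 13 mod 8 = 5)
  reciprocity: (3/13) -> +(13/3)
  reduce: (1/3)
  (1/3) = 1
Product of signs = -1
(155/181) = -1

-1


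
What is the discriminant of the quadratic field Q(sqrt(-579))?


For K = Q(sqrt(d)) with d squarefree: disc(K) = d if d = 1 mod 4, and disc(K) = 4d if d = 2 or 3 mod 4.
Here d = -579, and d mod 4 = 1.
d = 1 mod 4 (O_K = Z[(1+sqrt(d))/2]), so disc(K) = d = -579

-579


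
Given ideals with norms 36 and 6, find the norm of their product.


N(IJ) = N(I) * N(J)
= 36 * 6
= 216

216


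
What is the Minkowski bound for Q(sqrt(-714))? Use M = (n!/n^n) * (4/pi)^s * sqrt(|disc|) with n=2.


d = -714, d mod 4 = 2, so disc(K) = 4d = -2856; |disc(K)| = 2856
Imaginary quadratic field, so n = 2, s = r2 = 1, r1 = 0
M = (n!/n^n) * (4/pi)^s * sqrt(|disc(K)|) = (2!/2^2) * (4/pi)^1 * sqrt(2856)
= 0.5 * 1.273240 * 53.441557
= 34.0220

34.0220


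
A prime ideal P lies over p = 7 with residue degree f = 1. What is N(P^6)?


N(P^a) = p^(a*f)
= 7^(6*1)
= 7^6
= 117649

117649


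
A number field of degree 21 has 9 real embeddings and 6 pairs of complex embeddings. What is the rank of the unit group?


By Dirichlet's unit theorem:
rank = r1 + r2 - 1
= 9 + 6 - 1
= 14

14


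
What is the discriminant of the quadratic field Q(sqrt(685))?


For K = Q(sqrt(d)) with d squarefree: disc(K) = d if d = 1 mod 4, and disc(K) = 4d if d = 2 or 3 mod 4.
Here d = 685, and d mod 4 = 1.
d = 1 mod 4 (O_K = Z[(1+sqrt(d))/2]), so disc(K) = d = 685

685


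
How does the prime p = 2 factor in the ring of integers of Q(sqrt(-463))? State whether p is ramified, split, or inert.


K = Q(sqrt(-463)). Since d mod 4 = 1, disc(K) = -463.
Check p | disc: -463 mod 2 = 1.
p=2 does not divide disc (d is 1 mod 4). 2 splits iff d = 1 mod 8.
d mod 8 = 1, so (d/2) = 1.
(d/p) = 1, so p splits: (p) = P*P' with e=1, f=1, g=2.
Therefore p is split.

split


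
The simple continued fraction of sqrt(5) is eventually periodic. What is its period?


Run the CF algorithm for sqrt(5).
a_0 = floor(sqrt(5)) = 2; set m_0=0, q_0=1.
Recurrence: m' = q*a - m,  q' = (d - m'^2)/q,  a' = floor((a_0 + m')/q').
  step 1: m=2, q=1, a=4
a_1 = 2*a_0 = 4, so the period closes here.
sqrt(5) = [2; 4]
Period length = 1

1


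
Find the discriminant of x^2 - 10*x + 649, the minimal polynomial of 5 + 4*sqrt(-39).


The element 5 + 4*sqrt(-39) has minimal polynomial:
x^2 - 10*x + 649
Discriminant = (-10)^2 - 4*(649)
= 100 - 2596
= -2496

-2496


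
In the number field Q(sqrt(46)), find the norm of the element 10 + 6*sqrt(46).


N(a + b*sqrt(d)) = a^2 - d*b^2
= (10)^2 - (46)*(6)^2
= 100 - 1656
= -1556

-1556


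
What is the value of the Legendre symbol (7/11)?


p = 11 is prime, so compute (7/11) with the reciprocity algorithm (Jacobi-symbol steps: pull out 2s via (2/n), flip via reciprocity, reduce):
  reciprocity: (7/11) -> -(11/7)
  reduce: (4/7)
  pull out 2: (2/7) = +1  (since 7 mod 8 = 7)
  pull out 2: (2/7) = +1  (since 7 mod 8 = 7)
  (1/7) = 1
Product of signs = -1
(7/11) = -1

-1


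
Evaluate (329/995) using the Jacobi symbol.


Compute (329/995) via quadratic reciprocity:
  reciprocity: (329/995) -> +(995/329)
  reduce: (8/329)
  pull out 2: (2/329) = +1  (since 329 mod 8 = 1)
  pull out 2: (2/329) = +1  (since 329 mod 8 = 1)
  pull out 2: (2/329) = +1  (since 329 mod 8 = 1)
  (1/329) = 1
Product of signs = 1

1


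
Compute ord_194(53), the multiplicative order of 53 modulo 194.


We want ord_194(53), the smallest k >= 1 with 53^k = 1 mod 194.
n = 194 = 2 * 97, phi(194) = 96; the order divides phi(n).
Divisors of 96: 1, 2, 3, 4, 6, 8, 12, 16, 24, 32, 48, 96
Repeated squaring mod 194: 53^1 = 53, 53^2 = 93, 53^4 = 113, 53^8 = 159, 53^16 = 61, 53^32 = 35, 53^64 = 61
Test divisors in increasing order:
  k=1: 53^1 = 53 mod 194
  k=2: 53^2 = 93 mod 194
  k=3: 53^3 = 93 * 53 = 79 mod 194
  k=4: 53^4 = 113 mod 194
  k=6: 53^6 = 113 * 93 = 33 mod 194
  k=8: 53^8 = 159 mod 194
  k=12: 53^12 = 159 * 113 = 119 mod 194
  k=16: 53^16 = 61 mod 194
  k=24: 53^24 = 61 * 159 = 193 mod 194
  k=32: 53^32 = 35 mod 194
  k=48: 53^48 = 35 * 61 = 1 mod 194  <- first divisor giving 1
Order = 48

48


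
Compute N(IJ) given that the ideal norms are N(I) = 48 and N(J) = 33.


N(IJ) = N(I) * N(J)
= 48 * 33
= 1584

1584


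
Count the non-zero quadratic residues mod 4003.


For prime p, the number of non-zero quadratic residues is (p-1)/2.
= (4003-1)/2
= 2001

2001


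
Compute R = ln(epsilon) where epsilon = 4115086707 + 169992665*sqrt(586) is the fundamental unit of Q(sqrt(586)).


epsilon = 4115086707 + 169992665*sqrt(586)
= 8.2302e+09
R = ln(8.2302e+09)
= 22.8311

22.8311


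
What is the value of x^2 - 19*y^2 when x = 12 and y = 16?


x^2 - d*y^2
= 12^2 - 19*16^2
= 144 - 4864
= -4720

-4720


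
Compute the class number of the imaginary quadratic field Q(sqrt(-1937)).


K = Q(sqrt(-1937)). d mod 4 = 3, so D = disc(K) = 4d = -7748
h(K) equals the number of primitive reduced positive-definite forms (a, b, c) = a*x^2 + b*x*y + c*y^2 with b^2 - 4ac = D,
where reduced means |b| <= a <= c, with b >= 0 whenever |b| = a or a = c, and primitive means gcd(a, b, c) = 1.
Reduced forces 3a^2 <= |D| = 7748, so 1 <= a <= 50; b must have the parity of D, and c = (b^2 - D)/(4a) must be an integer >= a.
Enumerate a = 1..50, b in [-a, a]:
  a=1: (1, 0, 1937)  [1]
  a=2: (2, 2, 969)  [1]
  a=3: (3, -2, 646), (3, 2, 646)  [2]
  a=4..5: none
  a=6: (6, -2, 323), (6, 2, 323)  [2]
  a=7: (7, -6, 278), (7, 6, 278)  [2]
  a=8: none
  a=9: (9, -8, 217), (9, 8, 217)  [2]
  a=10..12: none
  a=13: (13, 0, 149)  [1]
  a=14: (14, -6, 139), (14, 6, 139)  [2]
  a=15..16: none
  a=17: (17, -2, 114), (17, 2, 114)  [2]
  a=18: (18, -10, 109), (18, 10, 109)  [2]
  a=19: (19, -2, 102), (19, 2, 102)  [2]
  a=20: none
  a=21: (21, -20, 97), (21, -8, 93), (21, 8, 93), (21, 20, 97)  [4]
  a=22: none
  a=23: (23, -16, 87), (23, 16, 87)  [2]
  a=24..25: none
  a=26: (26, 26, 81)  [1]
  a=27: (27, -26, 78), (27, 26, 78)  [2]
  a=28: none
  a=29: (29, -16, 69), (29, 16, 69)  [2]
  a=30: none
  a=31: (31, -8, 63), (31, 8, 63)  [2]
  a=32..33: none
  a=34: (34, -2, 57), (34, 2, 57)  [2]
  a=35..37: none
  a=38: (38, -2, 51), (38, 2, 51)  [2]
  a=39: (39, -26, 54), (39, 26, 54)  [2]
  a=40: none
  a=41: (41, -40, 57), (41, 40, 57)  [2]
  a=42: (42, -34, 53), (42, -22, 49), (42, 22, 49), (42, 34, 53)  [4]
  a=43: (43, -32, 51), (43, 32, 51)  [2]
  a=44..45: none
  a=46: (46, -30, 47), (46, 30, 47)  [2]
  a=47..50: none
Total reduced forms: 1 + 1 + 2 + 2 + 2 + 2 + 1 + 2 + 2 + 2 + 2 + 4 + 2 + 1 + 2 + 2 + 2 + 2 + 2 + 2 + 2 + 4 + 2 + 2 = 48
h = 48

48


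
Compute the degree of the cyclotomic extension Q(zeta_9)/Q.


The degree equals Euler's totient phi(9).
9 = 3^2
phi(9) = 6

6


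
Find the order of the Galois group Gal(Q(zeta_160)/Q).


|Gal(Q(zeta_160)/Q)| = phi(160)
= 64

64


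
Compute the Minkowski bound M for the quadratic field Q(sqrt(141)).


d = 141, d mod 4 = 1, so disc(K) = d = 141; |disc(K)| = 141
Real quadratic field, so n = 2, s = r2 = 0, r1 = 2
M = (n!/n^n) * (4/pi)^s * sqrt(|disc(K)|) = (2!/2^2) * (4/pi)^0 * sqrt(141)
= 0.5 * 1.000000 * 11.874342
= 5.9372

5.9372


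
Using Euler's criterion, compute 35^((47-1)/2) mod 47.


p = 47 is prime and the exponent is (p-1)/2 = 23, so by Euler's criterion 35^23 = (35/47) = +1 or -1 mod 47.
Compute by square-and-multiply:
  23 = 16 + 4 + 2 + 1 (binary 10111)
  Repeated squaring mod 47: 35^1 = 35, 35^2 = 3, 35^4 = 9, 35^8 = 34, 35^16 = 28
  35^23 = 35^16 * 35^4 * 35^2 * 35^1 = 28 * 9 * 3 * 35 mod 47
    28 * 9 = 252 = 17 mod 47
    17 * 3 = 51 = 4 mod 47
    4 * 35 = 140 = 46 mod 47
  35^23 = 46 mod 47
Result 46 = p - 1 = -1 mod 47: 35 is a quadratic non-residue mod 47. As a residue in [0, p-1] the value is 46.
35^23 mod 47 = 46

46


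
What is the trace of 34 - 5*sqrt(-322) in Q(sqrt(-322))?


Tr(a + b*sqrt(d)) = (a + b*sqrt(d)) + (a - b*sqrt(d)) = 2a
= 2 * (34)
= 68

68


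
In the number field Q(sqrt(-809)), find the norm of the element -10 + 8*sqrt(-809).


N(a + b*sqrt(d)) = a^2 - d*b^2
= (-10)^2 - (-809)*(8)^2
= 100 + 51776
= 51876

51876


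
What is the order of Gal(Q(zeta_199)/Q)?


|Gal(Q(zeta_199)/Q)| = phi(199)
= 198

198


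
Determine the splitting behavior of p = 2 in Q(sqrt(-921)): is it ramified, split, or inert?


K = Q(sqrt(-921)). Since d mod 4 = 3, disc(K) = -3684.
Check p | disc: -3684 mod 2 = 0.
p divides disc, so p ramifies: (p) = P^2 with e=2, f=1, g=1.
Therefore p is ramified.

ramified


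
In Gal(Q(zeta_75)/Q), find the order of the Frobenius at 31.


The Frobenius at p in Gal(Q(zeta_n)/Q) = (Z/nZ)* is the class of p, so its order is ord_75(31), the smallest k >= 1 with 31^k = 1 mod 75.
n = 75 = 3 * 5^2, phi(75) = 40; the order divides phi(n).
Divisors of 40: 1, 2, 4, 5, 8, 10, 20, 40
Repeated squaring mod 75: 31^1 = 31, 31^2 = 61, 31^4 = 46, 31^8 = 16, 31^16 = 31, 31^32 = 61
Test divisors in increasing order:
  k=1: 31^1 = 31 mod 75
  k=2: 31^2 = 61 mod 75
  k=4: 31^4 = 46 mod 75
  k=5: 31^5 = 46 * 31 = 1 mod 75  <- first divisor giving 1
Order = 5

5


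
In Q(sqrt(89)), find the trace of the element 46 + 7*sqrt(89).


Tr(a + b*sqrt(d)) = (a + b*sqrt(d)) + (a - b*sqrt(d)) = 2a
= 2 * (46)
= 92

92


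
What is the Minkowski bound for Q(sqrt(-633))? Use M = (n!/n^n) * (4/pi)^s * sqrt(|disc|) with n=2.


d = -633, d mod 4 = 3, so disc(K) = 4d = -2532; |disc(K)| = 2532
Imaginary quadratic field, so n = 2, s = r2 = 1, r1 = 0
M = (n!/n^n) * (4/pi)^s * sqrt(|disc(K)|) = (2!/2^2) * (4/pi)^1 * sqrt(2532)
= 0.5 * 1.273240 * 50.318983
= 32.0341

32.0341


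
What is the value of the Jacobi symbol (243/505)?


Compute (243/505) via quadratic reciprocity:
  reciprocity: (243/505) -> +(505/243)
  reduce: (19/243)
  reciprocity: (19/243) -> -(243/19)
  reduce: (15/19)
  reciprocity: (15/19) -> -(19/15)
  reduce: (4/15)
  pull out 2: (2/15) = +1  (since 15 mod 8 = 7)
  pull out 2: (2/15) = +1  (since 15 mod 8 = 7)
  (1/15) = 1
Product of signs = 1

1


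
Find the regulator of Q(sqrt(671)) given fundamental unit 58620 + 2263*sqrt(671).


epsilon = 58620 + 2263*sqrt(671)
= 117240.0000
R = ln(117240.0000)
= 11.6720

11.6720


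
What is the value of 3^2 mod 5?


p = 5 is prime and the exponent is (p-1)/2 = 2, so by Euler's criterion 3^2 = (3/5) = +1 or -1 mod 5.
Compute by square-and-multiply:
  2 = 2 (binary 10)
  Repeated squaring mod 5: 3^1 = 3, 3^2 = 4
  3^2 = 4 mod 5
Result 4 = p - 1 = -1 mod 5: 3 is a quadratic non-residue mod 5. As a residue in [0, p-1] the value is 4.
3^2 mod 5 = 4

4


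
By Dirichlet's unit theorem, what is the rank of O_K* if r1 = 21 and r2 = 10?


By Dirichlet's unit theorem:
rank = r1 + r2 - 1
= 21 + 10 - 1
= 30

30


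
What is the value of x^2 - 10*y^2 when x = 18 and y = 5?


x^2 - d*y^2
= 18^2 - 10*5^2
= 324 - 250
= 74

74


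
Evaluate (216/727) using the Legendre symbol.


p = 727 is prime, so compute (216/727) with the reciprocity algorithm (Jacobi-symbol steps: pull out 2s via (2/n), flip via reciprocity, reduce):
  pull out 2: (2/727) = +1  (since 727 mod 8 = 7)
  pull out 2: (2/727) = +1  (since 727 mod 8 = 7)
  pull out 2: (2/727) = +1  (since 727 mod 8 = 7)
  reciprocity: (27/727) -> -(727/27)
  reduce: (25/27)
  reciprocity: (25/27) -> +(27/25)
  reduce: (2/25)
  pull out 2: (2/25) = +1  (since 25 mod 8 = 1)
  (1/25) = 1
Product of signs = -1
(216/727) = -1

-1


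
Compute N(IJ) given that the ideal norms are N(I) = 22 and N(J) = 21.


N(IJ) = N(I) * N(J)
= 22 * 21
= 462

462


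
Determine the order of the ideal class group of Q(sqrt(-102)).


K = Q(sqrt(-102)). d mod 4 = 2, so D = disc(K) = 4d = -408
h(K) equals the number of primitive reduced positive-definite forms (a, b, c) = a*x^2 + b*x*y + c*y^2 with b^2 - 4ac = D,
where reduced means |b| <= a <= c, with b >= 0 whenever |b| = a or a = c, and primitive means gcd(a, b, c) = 1.
Reduced forces 3a^2 <= |D| = 408, so 1 <= a <= 11; b must have the parity of D, and c = (b^2 - D)/(4a) must be an integer >= a.
Enumerate a = 1..11, b in [-a, a]:
  a=1: (1, 0, 102)  [1]
  a=2: (2, 0, 51)  [1]
  a=3: (3, 0, 34)  [1]
  a=4..5: none
  a=6: (6, 0, 17)  [1]
  a=7..11: none
Total reduced forms: 1 + 1 + 1 + 1 = 4
h = 4

4


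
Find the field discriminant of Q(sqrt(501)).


For K = Q(sqrt(d)) with d squarefree: disc(K) = d if d = 1 mod 4, and disc(K) = 4d if d = 2 or 3 mod 4.
Here d = 501, and d mod 4 = 1.
d = 1 mod 4 (O_K = Z[(1+sqrt(d))/2]), so disc(K) = d = 501

501


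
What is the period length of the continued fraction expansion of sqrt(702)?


Run the CF algorithm for sqrt(702).
a_0 = floor(sqrt(702)) = 26; set m_0=0, q_0=1.
Recurrence: m' = q*a - m,  q' = (d - m'^2)/q,  a' = floor((a_0 + m')/q').
  step 1: m=26, q=26, a=2
  step 2: m=26, q=1, a=52
a_2 = 2*a_0 = 52, so the period closes here.
sqrt(702) = [26; 2, 52]
Period length = 2

2


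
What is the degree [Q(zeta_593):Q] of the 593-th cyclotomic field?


The degree equals Euler's totient phi(593).
593 = 593
phi(593) = 592

592


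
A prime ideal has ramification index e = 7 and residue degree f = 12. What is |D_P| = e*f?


|D_P| = e * f
= 7 * 12
= 84

84


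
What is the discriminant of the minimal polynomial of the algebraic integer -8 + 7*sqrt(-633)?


The element -8 + 7*sqrt(-633) has minimal polynomial:
x^2 + 16*x + 31081
Discriminant = (16)^2 - 4*(31081)
= 256 - 124324
= -124068

-124068


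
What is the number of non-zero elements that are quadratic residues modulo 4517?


For prime p, the number of non-zero quadratic residues is (p-1)/2.
= (4517-1)/2
= 2258

2258


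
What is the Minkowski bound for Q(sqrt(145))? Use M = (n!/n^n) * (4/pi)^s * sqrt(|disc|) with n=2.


d = 145, d mod 4 = 1, so disc(K) = d = 145; |disc(K)| = 145
Real quadratic field, so n = 2, s = r2 = 0, r1 = 2
M = (n!/n^n) * (4/pi)^s * sqrt(|disc(K)|) = (2!/2^2) * (4/pi)^0 * sqrt(145)
= 0.5 * 1.000000 * 12.041595
= 6.0208

6.0208


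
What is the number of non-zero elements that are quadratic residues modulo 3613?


For prime p, the number of non-zero quadratic residues is (p-1)/2.
= (3613-1)/2
= 1806

1806


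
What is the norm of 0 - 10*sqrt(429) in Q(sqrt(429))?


N(a + b*sqrt(d)) = a^2 - d*b^2
= (0)^2 - (429)*(-10)^2
= 0 - 42900
= -42900

-42900


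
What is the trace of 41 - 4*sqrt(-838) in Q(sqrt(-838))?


Tr(a + b*sqrt(d)) = (a + b*sqrt(d)) + (a - b*sqrt(d)) = 2a
= 2 * (41)
= 82

82


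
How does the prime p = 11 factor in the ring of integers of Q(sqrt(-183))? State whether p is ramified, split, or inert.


K = Q(sqrt(-183)). Since d mod 4 = 1, disc(K) = -183.
Check p | disc: -183 mod 11 = 4.
p does not divide disc. Compute Legendre symbol (d/p):
4^((11-1)/2) mod 11 = 1
(d/p) = 1, so p splits: (p) = P*P' with e=1, f=1, g=2.
Therefore p is split.

split


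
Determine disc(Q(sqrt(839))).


For K = Q(sqrt(d)) with d squarefree: disc(K) = d if d = 1 mod 4, and disc(K) = 4d if d = 2 or 3 mod 4.
Here d = 839, and d mod 4 = 3.
d = 3 mod 4, not 1 (O_K = Z[sqrt(d)]), so disc(K) = 4d = 4 * (839) = 3356

3356


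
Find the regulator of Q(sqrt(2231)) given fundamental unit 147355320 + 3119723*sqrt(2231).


epsilon = 147355320 + 3119723*sqrt(2231)
= 2.9471e+08
R = ln(2.9471e+08)
= 19.5015

19.5015


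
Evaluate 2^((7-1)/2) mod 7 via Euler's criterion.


p = 7 is prime and the exponent is (p-1)/2 = 3, so by Euler's criterion 2^3 = (2/7) = +1 or -1 mod 7.
Compute by square-and-multiply:
  3 = 2 + 1 (binary 11)
  Repeated squaring mod 7: 2^1 = 2, 2^2 = 4
  2^3 = 2^2 * 2^1 = 4 * 2 mod 7
    4 * 2 = 8 = 1 mod 7
  2^3 = 1 mod 7
Result 1: 2 is a quadratic residue mod 7.
2^3 mod 7 = 1

1


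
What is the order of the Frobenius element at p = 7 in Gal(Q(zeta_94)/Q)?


The Frobenius at p in Gal(Q(zeta_n)/Q) = (Z/nZ)* is the class of p, so its order is ord_94(7), the smallest k >= 1 with 7^k = 1 mod 94.
n = 94 = 2 * 47, phi(94) = 46; the order divides phi(n).
Divisors of 46: 1, 2, 23, 46
Repeated squaring mod 94: 7^1 = 7, 7^2 = 49, 7^4 = 51, 7^8 = 63, 7^16 = 21, 7^32 = 65
Test divisors in increasing order:
  k=1: 7^1 = 7 mod 94
  k=2: 7^2 = 49 mod 94
  k=23: 7^23 = 21 * 51 * 49 * 7 = 1 mod 94  <- first divisor giving 1
Order = 23

23


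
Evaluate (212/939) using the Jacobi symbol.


Compute (212/939) via quadratic reciprocity:
  pull out 2: (2/939) = -1  (since 939 mod 8 = 3)
  pull out 2: (2/939) = -1  (since 939 mod 8 = 3)
  reciprocity: (53/939) -> +(939/53)
  reduce: (38/53)
  pull out 2: (2/53) = -1  (since 53 mod 8 = 5)
  reciprocity: (19/53) -> +(53/19)
  reduce: (15/19)
  reciprocity: (15/19) -> -(19/15)
  reduce: (4/15)
  pull out 2: (2/15) = +1  (since 15 mod 8 = 7)
  pull out 2: (2/15) = +1  (since 15 mod 8 = 7)
  (1/15) = 1
Product of signs = 1

1


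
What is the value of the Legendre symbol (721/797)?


p = 797 is prime, so compute (721/797) with the reciprocity algorithm (Jacobi-symbol steps: pull out 2s via (2/n), flip via reciprocity, reduce):
  reciprocity: (721/797) -> +(797/721)
  reduce: (76/721)
  pull out 2: (2/721) = +1  (since 721 mod 8 = 1)
  pull out 2: (2/721) = +1  (since 721 mod 8 = 1)
  reciprocity: (19/721) -> +(721/19)
  reduce: (18/19)
  pull out 2: (2/19) = -1  (since 19 mod 8 = 3)
  reciprocity: (9/19) -> +(19/9)
  reduce: (1/9)
  (1/9) = 1
Product of signs = -1
(721/797) = -1

-1


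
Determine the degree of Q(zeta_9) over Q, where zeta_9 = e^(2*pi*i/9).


The degree equals Euler's totient phi(9).
9 = 3^2
phi(9) = 6

6


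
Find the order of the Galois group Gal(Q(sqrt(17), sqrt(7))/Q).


The 2 square roots of distinct primes are multiplicatively independent over Q,
so [K:Q] = 2^2 and Gal(K/Q) is isomorphic to (Z/2Z)^2.
|Gal| = 2^2 = 4

4


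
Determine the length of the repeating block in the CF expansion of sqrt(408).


Run the CF algorithm for sqrt(408).
a_0 = floor(sqrt(408)) = 20; set m_0=0, q_0=1.
Recurrence: m' = q*a - m,  q' = (d - m'^2)/q,  a' = floor((a_0 + m')/q').
  step 1: m=20, q=8, a=5
  step 2: m=20, q=1, a=40
a_2 = 2*a_0 = 40, so the period closes here.
sqrt(408) = [20; 5, 40]
Period length = 2

2


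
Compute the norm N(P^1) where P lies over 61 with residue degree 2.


N(P^a) = p^(a*f)
= 61^(1*2)
= 61^2
= 3721

3721


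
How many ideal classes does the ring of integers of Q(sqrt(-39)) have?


K = Q(sqrt(-39)). d mod 4 = 1, so D = disc(K) = d = -39
h(K) equals the number of primitive reduced positive-definite forms (a, b, c) = a*x^2 + b*x*y + c*y^2 with b^2 - 4ac = D,
where reduced means |b| <= a <= c, with b >= 0 whenever |b| = a or a = c, and primitive means gcd(a, b, c) = 1.
Reduced forces 3a^2 <= |D| = 39, so 1 <= a <= 3; b must have the parity of D, and c = (b^2 - D)/(4a) must be an integer >= a.
Enumerate a = 1..3, b in [-a, a]:
  a=1: (1, 1, 10)  [1]
  a=2: (2, -1, 5), (2, 1, 5)  [2]
  a=3: (3, 3, 4)  [1]
Total reduced forms: 1 + 2 + 1 = 4
h = 4

4


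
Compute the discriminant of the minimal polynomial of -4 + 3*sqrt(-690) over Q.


The element -4 + 3*sqrt(-690) has minimal polynomial:
x^2 + 8*x + 6226
Discriminant = (8)^2 - 4*(6226)
= 64 - 24904
= -24840

-24840


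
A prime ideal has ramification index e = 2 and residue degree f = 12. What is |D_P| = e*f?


|D_P| = e * f
= 2 * 12
= 24

24


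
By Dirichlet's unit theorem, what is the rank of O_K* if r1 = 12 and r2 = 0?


By Dirichlet's unit theorem:
rank = r1 + r2 - 1
= 12 + 0 - 1
= 11

11


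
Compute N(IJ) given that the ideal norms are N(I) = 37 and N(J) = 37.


N(IJ) = N(I) * N(J)
= 37 * 37
= 1369

1369


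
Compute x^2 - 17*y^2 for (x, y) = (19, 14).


x^2 - d*y^2
= 19^2 - 17*14^2
= 361 - 3332
= -2971

-2971


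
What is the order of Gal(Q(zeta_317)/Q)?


|Gal(Q(zeta_317)/Q)| = phi(317)
= 316

316


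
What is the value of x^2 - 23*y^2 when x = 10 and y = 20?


x^2 - d*y^2
= 10^2 - 23*20^2
= 100 - 9200
= -9100

-9100


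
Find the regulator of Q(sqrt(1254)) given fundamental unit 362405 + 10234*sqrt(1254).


epsilon = 362405 + 10234*sqrt(1254)
= 724810.0000
R = ln(724810.0000)
= 13.4937

13.4937


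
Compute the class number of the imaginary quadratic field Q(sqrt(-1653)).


K = Q(sqrt(-1653)). d mod 4 = 3, so D = disc(K) = 4d = -6612
h(K) equals the number of primitive reduced positive-definite forms (a, b, c) = a*x^2 + b*x*y + c*y^2 with b^2 - 4ac = D,
where reduced means |b| <= a <= c, with b >= 0 whenever |b| = a or a = c, and primitive means gcd(a, b, c) = 1.
Reduced forces 3a^2 <= |D| = 6612, so 1 <= a <= 46; b must have the parity of D, and c = (b^2 - D)/(4a) must be an integer >= a.
Enumerate a = 1..46, b in [-a, a]:
  a=1: (1, 0, 1653)  [1]
  a=2: (2, 2, 827)  [1]
  a=3: (3, 0, 551)  [1]
  a=4..5: none
  a=6: (6, 6, 277)  [1]
  a=7..16: none
  a=17: (17, -16, 101), (17, 16, 101)  [2]
  a=18: none
  a=19: (19, 0, 87)  [1]
  a=20..22: none
  a=23: (23, -14, 74), (23, 14, 74)  [2]
  a=24..28: none
  a=29: (29, 0, 57)  [1]
  a=30..33: none
  a=34: (34, -18, 51), (34, 18, 51)  [2]
  a=35..36: none
  a=37: (37, -14, 46), (37, 14, 46)  [2]
  a=38: (38, 38, 53)  [1]
  a=39..42: none
  a=43: (43, 28, 43)  [1]
  a=44..46: none
Total reduced forms: 1 + 1 + 1 + 1 + 2 + 1 + 2 + 1 + 2 + 2 + 1 + 1 = 16
h = 16

16


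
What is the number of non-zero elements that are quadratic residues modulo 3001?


For prime p, the number of non-zero quadratic residues is (p-1)/2.
= (3001-1)/2
= 1500

1500


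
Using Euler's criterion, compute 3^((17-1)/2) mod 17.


p = 17 is prime and the exponent is (p-1)/2 = 8, so by Euler's criterion 3^8 = (3/17) = +1 or -1 mod 17.
Compute by square-and-multiply:
  8 = 8 (binary 1000)
  Repeated squaring mod 17: 3^1 = 3, 3^2 = 9, 3^4 = 13, 3^8 = 16
  3^8 = 16 mod 17
Result 16 = p - 1 = -1 mod 17: 3 is a quadratic non-residue mod 17. As a residue in [0, p-1] the value is 16.
3^8 mod 17 = 16

16


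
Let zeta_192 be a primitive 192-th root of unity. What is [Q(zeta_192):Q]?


The degree equals Euler's totient phi(192).
192 = 2^6 * 3
phi(192) = 64

64
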